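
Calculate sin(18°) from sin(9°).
sin(18°) = 2 sin 9° cos 9° = 0.309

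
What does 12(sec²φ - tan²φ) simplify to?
12(sec²φ - tan²φ) = 12 (using Pythagorean identity)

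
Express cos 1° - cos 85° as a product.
cos 1° - cos 85° = -2 sin(43°) sin(-42°)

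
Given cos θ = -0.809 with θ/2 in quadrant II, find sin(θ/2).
sin(θ/2) = ±√((1 - cos θ)/2); positive since θ/2 ∈ QII, so sin(θ/2) = 0.9511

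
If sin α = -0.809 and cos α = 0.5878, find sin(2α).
sin(2α) = 2 sin α cos α = -0.9511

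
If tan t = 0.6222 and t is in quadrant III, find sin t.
sin t = -0.5283 (using tan²t + 1 = sec²t)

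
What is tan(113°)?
tan(113°) = -2.356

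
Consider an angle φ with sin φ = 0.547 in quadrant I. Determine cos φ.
cos φ = √(1 - sin²φ) = 0.8371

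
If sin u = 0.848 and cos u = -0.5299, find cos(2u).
cos(2u) = cos²u - sin²u = -0.4383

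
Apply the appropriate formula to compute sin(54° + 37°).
sin(54° + 37°) = sin 54° cos 37° + cos 54° sin 37° = 0.9998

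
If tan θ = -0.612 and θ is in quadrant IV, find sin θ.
sin θ = -0.522 (using tan²θ + 1 = sec²θ)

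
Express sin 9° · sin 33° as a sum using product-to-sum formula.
sin 9° sin 33° = (1/2)[cos(9°-33°) - cos(9°+33°)]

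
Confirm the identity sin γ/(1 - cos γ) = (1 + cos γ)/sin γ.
LHS = sin γ(1 + cos γ) / ((1 - cos γ)(1 + cos γ)) = sin γ(1 + cos γ) / (1 - cos²γ) = sin γ(1 + cos γ) / sin²γ = (1 + cos γ)/sin γ = RHS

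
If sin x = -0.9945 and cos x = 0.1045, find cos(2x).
cos(2x) = cos²x - sin²x = -0.9781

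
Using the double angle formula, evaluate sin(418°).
sin(418°) = 2 sin 209° cos 209° = 0.848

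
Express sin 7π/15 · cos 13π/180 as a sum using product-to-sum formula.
sin 7π/15 cos 13π/180 = (1/2)[sin(7π/15+13π/180) + sin(7π/15-13π/180)]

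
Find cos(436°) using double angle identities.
cos(436°) = cos²218° - sin²218° = 0.2419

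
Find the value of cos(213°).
cos(213°) = -0.8387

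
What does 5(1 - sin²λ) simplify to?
5(1 - sin²λ) = 5(cos²λ) (using Pythagorean identity)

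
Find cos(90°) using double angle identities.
cos(90°) = cos²45° - sin²45° = 0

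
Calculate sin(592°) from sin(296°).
sin(592°) = 2 sin 296° cos 296° = -0.788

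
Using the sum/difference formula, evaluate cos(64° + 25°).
cos(64° + 25°) = cos 64° cos 25° - sin 64° sin 25° = 0.01745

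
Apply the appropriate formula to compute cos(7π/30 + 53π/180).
cos(7π/30 + 53π/180) = cos 7π/30 cos 53π/180 - sin 7π/30 sin 53π/180 = -0.08716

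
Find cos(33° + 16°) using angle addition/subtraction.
cos(33° + 16°) = cos 33° cos 16° - sin 33° sin 16° = 0.6561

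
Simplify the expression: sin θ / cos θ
sin θ / cos θ = tan θ (using Quotient identity)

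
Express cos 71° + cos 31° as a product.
cos 71° + cos 31° = 2 cos(51°) cos(20°)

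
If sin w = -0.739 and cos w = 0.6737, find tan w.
tan w = sin w / cos w = -1.097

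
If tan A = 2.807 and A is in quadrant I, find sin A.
sin A = 0.942 (using tan²A + 1 = sec²A)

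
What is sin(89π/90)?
sin(89π/90) = 0.0349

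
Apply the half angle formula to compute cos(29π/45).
cos(29π/45) = -√((1 + cos 58π/45)/2) = -0.4384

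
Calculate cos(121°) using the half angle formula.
cos(121°) = -√((1 + cos 242°)/2) = -0.515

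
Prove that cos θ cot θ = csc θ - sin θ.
RHS = 1/sin θ - sin θ = (1 - sin²θ)/sin θ = cos²θ/sin θ = cos θ · (cos θ/sin θ) = cos θ cot θ = LHS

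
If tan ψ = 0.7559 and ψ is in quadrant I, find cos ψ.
cos ψ = 0.7977 (using tan²ψ + 1 = sec²ψ)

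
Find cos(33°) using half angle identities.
cos(33°) = √((1 + cos 66°)/2) = 0.8387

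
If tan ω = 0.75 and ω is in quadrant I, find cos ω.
cos ω = 0.8 (using tan²ω + 1 = sec²ω)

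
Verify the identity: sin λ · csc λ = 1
LHS = sin λ · (1/sin λ) = 1 = RHS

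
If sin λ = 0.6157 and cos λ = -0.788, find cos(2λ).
cos(2λ) = cos²λ - sin²λ = 0.2419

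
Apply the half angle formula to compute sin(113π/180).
sin(113π/180) = √((1 - cos 113π/90)/2) = 0.9205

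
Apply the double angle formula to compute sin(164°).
sin(164°) = 2 sin 82° cos 82° = 0.2756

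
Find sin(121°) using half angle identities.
sin(121°) = √((1 - cos 242°)/2) = 0.8572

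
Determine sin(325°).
sin(325°) = -0.5736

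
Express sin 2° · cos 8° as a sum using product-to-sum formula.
sin 2° cos 8° = (1/2)[sin(2°+8°) + sin(2°-8°)]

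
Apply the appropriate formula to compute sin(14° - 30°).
sin(14° - 30°) = sin 14° cos 30° - cos 14° sin 30° = -0.2756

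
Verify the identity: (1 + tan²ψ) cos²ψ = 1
LHS = sec²ψ · cos²ψ = (1/cos²ψ) · cos²ψ = 1 = RHS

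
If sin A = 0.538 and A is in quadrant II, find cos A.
cos A = -0.8429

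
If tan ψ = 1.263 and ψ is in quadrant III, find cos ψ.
cos ψ = -0.6208 (using tan²ψ + 1 = sec²ψ)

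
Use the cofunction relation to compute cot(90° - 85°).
cot(90° - 85°) = tan(85°) = 11.43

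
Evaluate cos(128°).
cos(128°) = -0.6157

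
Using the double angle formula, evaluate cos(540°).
cos(540°) = cos²270° - sin²270° = -1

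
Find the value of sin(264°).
sin(264°) = -0.9945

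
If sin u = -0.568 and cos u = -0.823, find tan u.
tan u = sin u / cos u = 0.6902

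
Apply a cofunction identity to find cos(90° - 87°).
cos(90° - 87°) = sin(87°) = 0.9986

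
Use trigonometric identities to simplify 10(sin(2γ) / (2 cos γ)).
10(sin(2γ) / (2 cos γ)) = 10(sin γ) (using Double angle)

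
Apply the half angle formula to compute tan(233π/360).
tan(233π/360) = sin 233π/180 / (1 + cos 233π/180) = -2.006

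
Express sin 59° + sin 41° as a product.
sin 59° + sin 41° = 2 sin(50°) cos(9°)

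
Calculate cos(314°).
cos(314°) = 0.6947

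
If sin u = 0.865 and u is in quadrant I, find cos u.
cos u = 0.5018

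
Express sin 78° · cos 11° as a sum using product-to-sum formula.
sin 78° cos 11° = (1/2)[sin(78°+11°) + sin(78°-11°)]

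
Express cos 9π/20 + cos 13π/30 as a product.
cos 9π/20 + cos 13π/30 = 2 cos(53π/120) cos(π/120)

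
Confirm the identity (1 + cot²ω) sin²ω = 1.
LHS = csc²ω · sin²ω = (1/sin²ω) · sin²ω = 1 = RHS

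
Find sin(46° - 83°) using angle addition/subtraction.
sin(46° - 83°) = sin 46° cos 83° - cos 46° sin 83° = -0.6018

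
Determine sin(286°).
sin(286°) = -0.9613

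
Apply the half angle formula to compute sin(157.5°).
sin(157.5°) = √((1 - cos 315°)/2) = √(2-√2)/2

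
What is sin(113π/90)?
sin(113π/90) = -0.7193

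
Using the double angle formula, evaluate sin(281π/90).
sin(281π/90) = 2 sin 281π/180 cos 281π/180 = -0.3746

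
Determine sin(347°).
sin(347°) = -0.225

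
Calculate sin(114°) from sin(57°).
sin(114°) = 2 sin 57° cos 57° = 0.9135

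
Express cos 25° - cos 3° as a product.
cos 25° - cos 3° = -2 sin(14°) sin(11°)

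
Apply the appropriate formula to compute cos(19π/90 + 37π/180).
cos(19π/90 + 37π/180) = cos 19π/90 cos 37π/180 - sin 19π/90 sin 37π/180 = (√6-√2)/4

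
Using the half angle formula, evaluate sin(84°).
sin(84°) = √((1 - cos 168°)/2) = 0.9945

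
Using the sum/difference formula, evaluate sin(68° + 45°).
sin(68° + 45°) = sin 68° cos 45° + cos 68° sin 45° = 0.9205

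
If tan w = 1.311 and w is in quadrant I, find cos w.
cos w = 0.6065 (using tan²w + 1 = sec²w)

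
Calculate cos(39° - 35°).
cos(39° - 35°) = cos 39° cos 35° + sin 39° sin 35° = 0.9976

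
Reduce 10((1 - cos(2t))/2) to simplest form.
10((1 - cos(2t))/2) = 10(sin²t) (using Power reduction)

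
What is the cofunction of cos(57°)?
cos(57°) = sin(90° - 57°) = sin(33°)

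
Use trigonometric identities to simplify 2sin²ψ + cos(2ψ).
2sin²ψ + cos(2ψ) = 1 (using Double angle)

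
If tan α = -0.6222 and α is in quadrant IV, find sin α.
sin α = -0.5283 (using tan²α + 1 = sec²α)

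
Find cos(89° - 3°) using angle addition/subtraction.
cos(89° - 3°) = cos 89° cos 3° + sin 89° sin 3° = 0.06976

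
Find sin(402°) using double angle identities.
sin(402°) = 2 sin 201° cos 201° = 0.6691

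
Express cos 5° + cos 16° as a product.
cos 5° + cos 16° = 2 cos(10.5°) cos(-5.5°)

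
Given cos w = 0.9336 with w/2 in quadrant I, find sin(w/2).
sin(w/2) = ±√((1 - cos w)/2); positive since w/2 ∈ QI, so sin(w/2) = 0.1822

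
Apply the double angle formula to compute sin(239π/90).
sin(239π/90) = 2 sin 239π/180 cos 239π/180 = 0.8829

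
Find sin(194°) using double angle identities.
sin(194°) = 2 sin 97° cos 97° = -0.2419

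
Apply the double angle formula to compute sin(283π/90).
sin(283π/90) = 2 sin 283π/180 cos 283π/180 = -0.4384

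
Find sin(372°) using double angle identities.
sin(372°) = 2 sin 186° cos 186° = 0.2079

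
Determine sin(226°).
sin(226°) = -0.7193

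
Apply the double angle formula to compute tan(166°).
tan(166°) = 2 tan 83° / (1 - tan²83°) = -0.2493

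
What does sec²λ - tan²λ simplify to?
sec²λ - tan²λ = 1 (using Pythagorean identity)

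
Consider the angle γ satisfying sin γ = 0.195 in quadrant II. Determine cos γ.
cos γ = ±√(1 - sin²γ) = -0.9808 (negative in QII)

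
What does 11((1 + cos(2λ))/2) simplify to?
11((1 + cos(2λ))/2) = 11(cos²λ) (using Power reduction)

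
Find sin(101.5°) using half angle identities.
sin(101.5°) = √((1 - cos 203°)/2) = 0.9799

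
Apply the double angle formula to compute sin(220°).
sin(220°) = 2 sin 110° cos 110° = -0.6428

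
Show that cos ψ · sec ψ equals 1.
LHS = cos ψ · (1/cos ψ) = 1 = RHS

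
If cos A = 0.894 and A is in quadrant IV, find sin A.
sin A = -0.4481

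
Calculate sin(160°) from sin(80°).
sin(160°) = 2 sin 80° cos 80° = 0.342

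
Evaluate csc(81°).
csc(81°) = 1.012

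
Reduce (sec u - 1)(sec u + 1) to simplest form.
(sec u - 1)(sec u + 1) = tan²u (using Diff. of squares)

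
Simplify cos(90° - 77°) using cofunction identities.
cos(90° - 77°) = sin(77°)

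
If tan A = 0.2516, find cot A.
cot A = 1/tan A = 3.975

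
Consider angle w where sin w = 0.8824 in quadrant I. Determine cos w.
cos w = √(1 - sin²w) = 0.4705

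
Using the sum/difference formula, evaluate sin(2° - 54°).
sin(2° - 54°) = sin 2° cos 54° - cos 2° sin 54° = -0.788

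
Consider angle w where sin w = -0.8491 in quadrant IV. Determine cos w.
cos w = √(1 - sin²w) = 0.5282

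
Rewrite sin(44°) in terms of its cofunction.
sin(44°) = cos(90° - 44°) = cos(46°)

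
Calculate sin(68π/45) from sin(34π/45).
sin(68π/45) = 2 sin 34π/45 cos 34π/45 = -0.9994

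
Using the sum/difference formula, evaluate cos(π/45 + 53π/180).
cos(π/45 + 53π/180) = cos π/45 cos 53π/180 - sin π/45 sin 53π/180 = 0.5446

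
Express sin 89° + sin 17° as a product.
sin 89° + sin 17° = 2 sin(53°) cos(36°)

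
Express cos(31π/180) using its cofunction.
cos(31π/180) = sin(π/2 - 31π/180) = sin(59π/180)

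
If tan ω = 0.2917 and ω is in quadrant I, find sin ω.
sin ω = 0.28 (using tan²ω + 1 = sec²ω)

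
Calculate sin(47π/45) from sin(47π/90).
sin(47π/45) = 2 sin 47π/90 cos 47π/90 = -0.1392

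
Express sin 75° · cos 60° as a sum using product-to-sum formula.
sin 75° cos 60° = (1/2)[sin(75°+60°) + sin(75°-60°)]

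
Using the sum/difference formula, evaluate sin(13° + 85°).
sin(13° + 85°) = sin 13° cos 85° + cos 13° sin 85° = 0.9903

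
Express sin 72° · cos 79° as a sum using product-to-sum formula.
sin 72° cos 79° = (1/2)[sin(72°+79°) + sin(72°-79°)]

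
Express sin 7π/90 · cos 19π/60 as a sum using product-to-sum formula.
sin 7π/90 cos 19π/60 = (1/2)[sin(7π/90+19π/60) + sin(7π/90-19π/60)]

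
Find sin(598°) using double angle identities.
sin(598°) = 2 sin 299° cos 299° = -0.848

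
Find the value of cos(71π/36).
cos(71π/36) = 0.9962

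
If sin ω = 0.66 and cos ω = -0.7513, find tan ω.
tan ω = sin ω / cos ω = -0.8785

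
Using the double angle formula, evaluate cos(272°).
cos(272°) = cos²136° - sin²136° = 0.0349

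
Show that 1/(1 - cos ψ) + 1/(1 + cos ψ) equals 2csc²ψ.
LHS = [(1 + cos ψ) + (1 - cos ψ)] / [(1 - cos ψ)(1 + cos ψ)] = 2/(1 - cos²ψ) = 2/sin²ψ = 2csc²ψ = RHS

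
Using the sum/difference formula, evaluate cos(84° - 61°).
cos(84° - 61°) = cos 84° cos 61° + sin 84° sin 61° = 0.9205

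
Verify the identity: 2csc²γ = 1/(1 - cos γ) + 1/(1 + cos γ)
RHS = [(1 + cos γ) + (1 - cos γ)] / [(1 - cos γ)(1 + cos γ)] = 2/(1 - cos²γ) = 2/sin²γ = 2csc²γ = LHS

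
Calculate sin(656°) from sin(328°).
sin(656°) = 2 sin 328° cos 328° = -0.8988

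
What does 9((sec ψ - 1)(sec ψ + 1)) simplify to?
9((sec ψ - 1)(sec ψ + 1)) = 9(tan²ψ) (using Diff. of squares)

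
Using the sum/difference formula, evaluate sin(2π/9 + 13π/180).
sin(2π/9 + 13π/180) = sin 2π/9 cos 13π/180 + cos 2π/9 sin 13π/180 = 0.7986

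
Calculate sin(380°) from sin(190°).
sin(380°) = 2 sin 190° cos 190° = 0.342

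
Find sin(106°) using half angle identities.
sin(106°) = √((1 - cos 212°)/2) = 0.9613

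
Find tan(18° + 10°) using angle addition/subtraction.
tan(18° + 10°) = (tan 18° + tan 10°)/(1 - tan 18° tan 10°) = 0.5317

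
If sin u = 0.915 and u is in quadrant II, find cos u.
cos u = -0.4035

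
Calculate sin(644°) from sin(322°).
sin(644°) = 2 sin 322° cos 322° = -0.9703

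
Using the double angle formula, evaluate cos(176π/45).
cos(176π/45) = cos²88π/45 - sin²88π/45 = 0.9613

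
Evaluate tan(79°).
tan(79°) = 5.145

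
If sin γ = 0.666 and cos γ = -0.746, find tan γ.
tan γ = sin γ / cos γ = -0.8928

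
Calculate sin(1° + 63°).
sin(1° + 63°) = sin 1° cos 63° + cos 1° sin 63° = 0.8988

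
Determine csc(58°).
csc(58°) = 1.179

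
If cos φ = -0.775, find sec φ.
sec φ = 1/cos φ = -1.29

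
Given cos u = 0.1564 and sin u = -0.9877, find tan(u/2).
tan(u/2) = sin u / (1 + cos u) = -0.8541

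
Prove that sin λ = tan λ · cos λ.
RHS = (sin λ/cos λ) · cos λ = sin λ = LHS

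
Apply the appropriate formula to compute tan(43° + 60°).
tan(43° + 60°) = (tan 43° + tan 60°)/(1 - tan 43° tan 60°) = -4.331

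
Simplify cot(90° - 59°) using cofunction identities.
cot(90° - 59°) = tan(59°)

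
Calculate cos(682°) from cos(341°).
cos(682°) = cos²341° - sin²341° = 0.788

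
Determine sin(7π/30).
sin(7π/30) = 0.6691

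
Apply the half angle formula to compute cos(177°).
cos(177°) = -√((1 + cos 354°)/2) = -0.9986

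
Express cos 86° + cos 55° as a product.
cos 86° + cos 55° = 2 cos(70.5°) cos(15.5°)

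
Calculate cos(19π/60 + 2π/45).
cos(19π/60 + 2π/45) = cos 19π/60 cos 2π/45 - sin 19π/60 sin 2π/45 = 0.4226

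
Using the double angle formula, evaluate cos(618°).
cos(618°) = cos²309° - sin²309° = -0.2079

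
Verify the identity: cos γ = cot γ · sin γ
RHS = (cos γ/sin γ) · sin γ = cos γ = LHS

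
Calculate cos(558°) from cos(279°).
cos(558°) = cos²279° - sin²279° = -0.9511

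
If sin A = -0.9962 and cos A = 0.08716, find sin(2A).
sin(2A) = 2 sin A cos A = -0.1737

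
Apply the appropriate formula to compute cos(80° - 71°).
cos(80° - 71°) = cos 80° cos 71° + sin 80° sin 71° = 0.9877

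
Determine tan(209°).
tan(209°) = 0.5543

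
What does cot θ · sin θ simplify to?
cot θ · sin θ = cos θ (using Quotient identity)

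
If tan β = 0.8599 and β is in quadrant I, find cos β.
cos β = 0.7582 (using tan²β + 1 = sec²β)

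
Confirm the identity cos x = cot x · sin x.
RHS = (cos x/sin x) · sin x = cos x = LHS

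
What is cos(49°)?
cos(49°) = 0.6561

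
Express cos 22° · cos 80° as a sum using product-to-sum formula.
cos 22° cos 80° = (1/2)[cos(22°-80°) + cos(22°+80°)]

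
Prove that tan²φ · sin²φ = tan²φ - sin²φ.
RHS = sin²φ/cos²φ - sin²φ = sin²φ(1/cos²φ - 1) = sin²φ · (1 - cos²φ)/cos²φ = sin²φ · sin²φ/cos²φ = sin²φ · tan²φ = LHS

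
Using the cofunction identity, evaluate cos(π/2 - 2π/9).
cos(π/2 - 2π/9) = sin(2π/9) = 0.6428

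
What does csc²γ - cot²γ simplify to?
csc²γ - cot²γ = 1 (using Pythagorean identity)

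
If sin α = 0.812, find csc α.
csc α = 1/sin α = 1.232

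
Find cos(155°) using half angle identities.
cos(155°) = -√((1 + cos 310°)/2) = -0.9063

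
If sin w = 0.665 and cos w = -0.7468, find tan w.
tan w = sin w / cos w = -0.8905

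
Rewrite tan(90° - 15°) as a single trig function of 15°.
tan(90° - 15°) = cot(15°)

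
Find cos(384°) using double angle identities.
cos(384°) = cos²192° - sin²192° = 0.9135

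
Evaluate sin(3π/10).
sin(3π/10) = 0.809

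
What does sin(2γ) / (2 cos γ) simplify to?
sin(2γ) / (2 cos γ) = sin γ (using Double angle)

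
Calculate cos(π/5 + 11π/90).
cos(π/5 + 11π/90) = cos π/5 cos 11π/90 - sin π/5 sin 11π/90 = 0.5299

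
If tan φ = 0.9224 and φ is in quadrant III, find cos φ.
cos φ = -0.7351 (using tan²φ + 1 = sec²φ)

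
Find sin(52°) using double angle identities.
sin(52°) = 2 sin 26° cos 26° = 0.788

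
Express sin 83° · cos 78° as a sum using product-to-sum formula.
sin 83° cos 78° = (1/2)[sin(83°+78°) + sin(83°-78°)]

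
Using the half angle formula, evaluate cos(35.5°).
cos(35.5°) = √((1 + cos 71°)/2) = 0.8141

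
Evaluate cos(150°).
cos(150°) = -√3/2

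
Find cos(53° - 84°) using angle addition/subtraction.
cos(53° - 84°) = cos 53° cos 84° + sin 53° sin 84° = 0.8572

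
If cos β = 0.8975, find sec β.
sec β = 1/cos β = 1.114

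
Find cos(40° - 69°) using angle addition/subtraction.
cos(40° - 69°) = cos 40° cos 69° + sin 40° sin 69° = 0.8746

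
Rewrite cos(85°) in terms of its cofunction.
cos(85°) = sin(90° - 85°) = sin(5°)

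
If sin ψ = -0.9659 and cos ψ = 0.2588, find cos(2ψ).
cos(2ψ) = cos²ψ - sin²ψ = -0.866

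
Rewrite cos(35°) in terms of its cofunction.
cos(35°) = sin(90° - 35°) = sin(55°)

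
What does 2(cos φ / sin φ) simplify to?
2(cos φ / sin φ) = 2(cot φ) (using Quotient identity)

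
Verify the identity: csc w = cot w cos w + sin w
RHS = cos²w/sin w + sin w = (cos²w + sin²w)/sin w = 1/sin w = csc w = LHS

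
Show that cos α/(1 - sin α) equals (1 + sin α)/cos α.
RHS = (1 + sin α)(1 - sin α) / (cos α(1 - sin α)) = (1 - sin²α) / (cos α(1 - sin α)) = cos²α / (cos α(1 - sin α)) = cos α/(1 - sin α) = LHS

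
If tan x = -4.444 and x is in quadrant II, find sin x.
sin x = 0.9756 (using tan²x + 1 = sec²x)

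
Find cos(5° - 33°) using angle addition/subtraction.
cos(5° - 33°) = cos 5° cos 33° + sin 5° sin 33° = 0.8829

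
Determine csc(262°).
csc(262°) = -1.01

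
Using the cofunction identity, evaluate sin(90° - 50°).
sin(90° - 50°) = cos(50°) = 0.6428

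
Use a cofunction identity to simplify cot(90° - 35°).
cot(90° - 35°) = tan(35°)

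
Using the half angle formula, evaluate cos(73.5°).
cos(73.5°) = √((1 + cos 147°)/2) = 0.284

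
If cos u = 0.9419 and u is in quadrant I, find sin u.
sin u = 0.3359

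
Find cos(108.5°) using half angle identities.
cos(108.5°) = -√((1 + cos 217°)/2) = -0.3173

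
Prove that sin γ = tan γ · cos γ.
RHS = (sin γ/cos γ) · cos γ = sin γ = LHS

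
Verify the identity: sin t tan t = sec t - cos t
RHS = 1/cos t - cos t = (1 - cos²t)/cos t = sin²t/cos t = sin t · (sin t/cos t) = sin t tan t = LHS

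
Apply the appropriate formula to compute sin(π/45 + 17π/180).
sin(π/45 + 17π/180) = sin π/45 cos 17π/180 + cos π/45 sin 17π/180 = 0.3584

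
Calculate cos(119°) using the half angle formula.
cos(119°) = -√((1 + cos 238°)/2) = -0.4848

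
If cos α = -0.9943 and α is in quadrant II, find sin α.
sin α = 0.1066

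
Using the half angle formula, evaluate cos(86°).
cos(86°) = √((1 + cos 172°)/2) = 0.06976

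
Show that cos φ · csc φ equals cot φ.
LHS = cos φ · (1/sin φ) = cos φ/sin φ = cot φ = RHS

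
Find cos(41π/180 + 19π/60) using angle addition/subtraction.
cos(41π/180 + 19π/60) = cos 41π/180 cos 19π/60 - sin 41π/180 sin 19π/60 = -0.1392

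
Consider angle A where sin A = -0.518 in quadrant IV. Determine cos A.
cos A = √(1 - sin²A) = 0.8554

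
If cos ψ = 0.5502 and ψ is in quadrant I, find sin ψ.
sin ψ = 0.835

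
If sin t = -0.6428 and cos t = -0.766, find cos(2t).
cos(2t) = cos²t - sin²t = 0.1736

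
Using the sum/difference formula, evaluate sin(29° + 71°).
sin(29° + 71°) = sin 29° cos 71° + cos 29° sin 71° = 0.9848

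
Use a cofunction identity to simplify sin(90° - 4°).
sin(90° - 4°) = cos(4°)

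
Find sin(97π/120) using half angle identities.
sin(97π/120) = √((1 - cos 97π/60)/2) = 0.5664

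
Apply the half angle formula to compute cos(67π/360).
cos(67π/360) = √((1 + cos 67π/180)/2) = 0.8339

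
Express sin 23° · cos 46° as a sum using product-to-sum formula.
sin 23° cos 46° = (1/2)[sin(23°+46°) + sin(23°-46°)]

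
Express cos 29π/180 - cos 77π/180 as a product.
cos 29π/180 - cos 77π/180 = -2 sin(53π/180) sin(-2π/15)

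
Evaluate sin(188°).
sin(188°) = -0.1392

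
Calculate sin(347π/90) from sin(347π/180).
sin(347π/90) = 2 sin 347π/180 cos 347π/180 = -0.4384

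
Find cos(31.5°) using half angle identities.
cos(31.5°) = √((1 + cos 63°)/2) = 0.8526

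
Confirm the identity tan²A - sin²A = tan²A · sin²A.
LHS = sin²A/cos²A - sin²A = sin²A(1/cos²A - 1) = sin²A · (1 - cos²A)/cos²A = sin²A · sin²A/cos²A = sin²A · tan²A = RHS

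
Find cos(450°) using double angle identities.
cos(450°) = 2cos²225° - 1 = 0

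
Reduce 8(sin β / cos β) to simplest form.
8(sin β / cos β) = 8(tan β) (using Quotient identity)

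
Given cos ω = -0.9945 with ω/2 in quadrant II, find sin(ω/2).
sin(ω/2) = ±√((1 - cos ω)/2); positive since ω/2 ∈ QII, so sin(ω/2) = 0.9986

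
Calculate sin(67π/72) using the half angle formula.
sin(67π/72) = √((1 - cos 67π/36)/2) = 0.2164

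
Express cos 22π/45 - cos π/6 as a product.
cos 22π/45 - cos π/6 = -2 sin(59π/180) sin(29π/180)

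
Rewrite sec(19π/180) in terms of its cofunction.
sec(19π/180) = csc(π/2 - 19π/180) = csc(71π/180)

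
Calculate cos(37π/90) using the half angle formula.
cos(37π/90) = √((1 + cos 37π/45)/2) = 0.2756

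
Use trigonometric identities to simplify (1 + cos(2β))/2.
(1 + cos(2β))/2 = cos²β (using Power reduction)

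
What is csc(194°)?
csc(194°) = -4.134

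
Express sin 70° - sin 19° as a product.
sin 70° - sin 19° = 2 cos(44.5°) sin(25.5°)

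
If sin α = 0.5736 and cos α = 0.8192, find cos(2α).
cos(2α) = cos²α - sin²α = 0.3421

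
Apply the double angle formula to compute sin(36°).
sin(36°) = 2 sin 18° cos 18° = 0.5878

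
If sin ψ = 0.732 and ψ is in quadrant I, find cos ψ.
cos ψ = 0.6813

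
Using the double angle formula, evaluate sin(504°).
sin(504°) = 2 sin 252° cos 252° = 0.5878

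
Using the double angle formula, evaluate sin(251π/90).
sin(251π/90) = 2 sin 251π/180 cos 251π/180 = 0.6157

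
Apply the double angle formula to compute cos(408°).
cos(408°) = cos²204° - sin²204° = 0.6691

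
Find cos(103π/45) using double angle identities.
cos(103π/45) = 1 - 2sin²103π/90 = 0.6157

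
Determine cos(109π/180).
cos(109π/180) = -0.3256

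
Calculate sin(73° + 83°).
sin(73° + 83°) = sin 73° cos 83° + cos 73° sin 83° = 0.4067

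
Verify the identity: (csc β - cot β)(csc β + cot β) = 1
LHS = csc²β - cot²β = (1 + cot²β) - cot²β = 1 = RHS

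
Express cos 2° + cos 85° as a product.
cos 2° + cos 85° = 2 cos(43.5°) cos(-41.5°)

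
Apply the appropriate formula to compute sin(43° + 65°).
sin(43° + 65°) = sin 43° cos 65° + cos 43° sin 65° = 0.9511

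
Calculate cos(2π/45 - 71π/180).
cos(2π/45 - 71π/180) = cos 2π/45 cos 71π/180 + sin 2π/45 sin 71π/180 = 0.454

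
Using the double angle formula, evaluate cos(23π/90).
cos(23π/90) = cos²23π/180 - sin²23π/180 = 0.6947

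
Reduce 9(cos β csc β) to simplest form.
9(cos β csc β) = 9(cot β) (using Reciprocal + quotient)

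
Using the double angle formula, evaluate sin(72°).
sin(72°) = 2 sin 36° cos 36° = 0.9511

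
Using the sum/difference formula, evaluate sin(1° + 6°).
sin(1° + 6°) = sin 1° cos 6° + cos 1° sin 6° = 0.1219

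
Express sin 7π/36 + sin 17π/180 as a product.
sin 7π/36 + sin 17π/180 = 2 sin(13π/90) cos(π/20)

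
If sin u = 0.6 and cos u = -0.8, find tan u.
tan u = sin u / cos u = -0.75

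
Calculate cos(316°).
cos(316°) = 0.7193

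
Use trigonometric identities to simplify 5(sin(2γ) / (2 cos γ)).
5(sin(2γ) / (2 cos γ)) = 5(sin γ) (using Double angle)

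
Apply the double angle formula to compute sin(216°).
sin(216°) = 2 sin 108° cos 108° = -0.5878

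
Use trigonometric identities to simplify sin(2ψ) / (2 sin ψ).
sin(2ψ) / (2 sin ψ) = cos ψ (using Double angle)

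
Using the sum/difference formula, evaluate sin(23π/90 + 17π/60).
sin(23π/90 + 17π/60) = sin 23π/90 cos 17π/60 + cos 23π/90 sin 17π/60 = 0.9925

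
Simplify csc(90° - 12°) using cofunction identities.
csc(90° - 12°) = sec(12°)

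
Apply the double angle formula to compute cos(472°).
cos(472°) = cos²236° - sin²236° = -0.3746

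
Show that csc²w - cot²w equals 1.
LHS = 1/sin²w - cos²w/sin²w = (1 - cos²w)/sin²w = sin²w/sin²w = 1 = RHS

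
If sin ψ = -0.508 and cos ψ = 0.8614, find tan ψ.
tan ψ = sin ψ / cos ψ = -0.5897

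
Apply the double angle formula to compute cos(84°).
cos(84°) = 1 - 2sin²42° = 0.1045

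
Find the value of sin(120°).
sin(120°) = √3/2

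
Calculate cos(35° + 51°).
cos(35° + 51°) = cos 35° cos 51° - sin 35° sin 51° = 0.06976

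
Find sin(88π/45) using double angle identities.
sin(88π/45) = 2 sin 44π/45 cos 44π/45 = -0.1392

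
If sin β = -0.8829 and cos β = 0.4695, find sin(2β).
sin(2β) = 2 sin β cos β = -0.829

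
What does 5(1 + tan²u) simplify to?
5(1 + tan²u) = 5(sec²u) (using Pythagorean identity)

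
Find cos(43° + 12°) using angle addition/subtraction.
cos(43° + 12°) = cos 43° cos 12° - sin 43° sin 12° = 0.5736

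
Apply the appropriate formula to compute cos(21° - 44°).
cos(21° - 44°) = cos 21° cos 44° + sin 21° sin 44° = 0.9205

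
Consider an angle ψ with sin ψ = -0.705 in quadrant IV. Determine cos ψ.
cos ψ = √(1 - sin²ψ) = 0.7092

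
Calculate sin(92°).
sin(92°) = 0.9994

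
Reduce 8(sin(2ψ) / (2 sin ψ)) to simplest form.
8(sin(2ψ) / (2 sin ψ)) = 8(cos ψ) (using Double angle)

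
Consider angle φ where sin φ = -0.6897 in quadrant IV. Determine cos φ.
cos φ = √(1 - sin²φ) = 0.7241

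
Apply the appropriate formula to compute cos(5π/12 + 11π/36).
cos(5π/12 + 11π/36) = cos 5π/12 cos 11π/36 - sin 5π/12 sin 11π/36 = -0.6428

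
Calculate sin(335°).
sin(335°) = -0.4226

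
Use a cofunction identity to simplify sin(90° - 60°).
sin(90° - 60°) = cos(60°)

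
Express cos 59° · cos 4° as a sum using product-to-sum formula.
cos 59° cos 4° = (1/2)[cos(59°-4°) + cos(59°+4°)]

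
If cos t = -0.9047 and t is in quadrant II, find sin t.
sin t = 0.426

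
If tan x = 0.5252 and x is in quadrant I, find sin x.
sin x = 0.465 (using tan²x + 1 = sec²x)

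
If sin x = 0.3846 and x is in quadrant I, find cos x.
cos x = 0.9231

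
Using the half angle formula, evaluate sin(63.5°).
sin(63.5°) = √((1 - cos 127°)/2) = 0.8949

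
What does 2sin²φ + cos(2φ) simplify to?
2sin²φ + cos(2φ) = 1 (using Double angle)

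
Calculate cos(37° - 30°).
cos(37° - 30°) = cos 37° cos 30° + sin 37° sin 30° = 0.9925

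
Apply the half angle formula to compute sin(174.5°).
sin(174.5°) = √((1 - cos 349°)/2) = 0.09585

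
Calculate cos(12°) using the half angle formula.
cos(12°) = √((1 + cos 24°)/2) = 0.9781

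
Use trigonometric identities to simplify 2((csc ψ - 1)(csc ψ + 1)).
2((csc ψ - 1)(csc ψ + 1)) = 2(cot²ψ) (using Diff. of squares)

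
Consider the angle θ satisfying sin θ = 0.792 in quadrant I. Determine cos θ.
cos θ = √(1 - sin²θ) = 0.6105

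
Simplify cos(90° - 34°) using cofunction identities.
cos(90° - 34°) = sin(34°)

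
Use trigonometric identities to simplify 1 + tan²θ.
1 + tan²θ = sec²θ (using Pythagorean identity)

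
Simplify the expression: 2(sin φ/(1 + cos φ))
2(sin φ/(1 + cos φ)) = 2(tan(φ/2)) (using Half angle)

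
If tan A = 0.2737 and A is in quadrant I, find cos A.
cos A = 0.9645 (using tan²A + 1 = sec²A)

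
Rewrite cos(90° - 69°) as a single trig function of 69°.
cos(90° - 69°) = sin(69°)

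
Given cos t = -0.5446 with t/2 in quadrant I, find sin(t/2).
sin(t/2) = ±√((1 - cos t)/2); positive since t/2 ∈ QI, so sin(t/2) = 0.8788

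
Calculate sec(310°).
sec(310°) = 1.556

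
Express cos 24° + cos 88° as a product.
cos 24° + cos 88° = 2 cos(56°) cos(-32°)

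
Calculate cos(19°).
cos(19°) = 0.9455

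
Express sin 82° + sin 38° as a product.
sin 82° + sin 38° = 2 sin(60°) cos(22°)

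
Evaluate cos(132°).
cos(132°) = -0.6691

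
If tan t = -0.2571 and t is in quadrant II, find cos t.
cos t = -0.9685 (using tan²t + 1 = sec²t)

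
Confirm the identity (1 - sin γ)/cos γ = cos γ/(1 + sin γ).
LHS = (1 - sin γ)(1 + sin γ) / (cos γ(1 + sin γ)) = (1 - sin²γ) / (cos γ(1 + sin γ)) = cos²γ / (cos γ(1 + sin γ)) = cos γ/(1 + sin γ) = RHS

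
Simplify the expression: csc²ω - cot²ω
csc²ω - cot²ω = 1 (using Pythagorean identity)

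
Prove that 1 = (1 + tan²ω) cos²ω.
RHS = sec²ω · cos²ω = (1/cos²ω) · cos²ω = 1 = LHS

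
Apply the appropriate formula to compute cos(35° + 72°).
cos(35° + 72°) = cos 35° cos 72° - sin 35° sin 72° = -0.2924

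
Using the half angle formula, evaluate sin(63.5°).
sin(63.5°) = √((1 - cos 127°)/2) = 0.8949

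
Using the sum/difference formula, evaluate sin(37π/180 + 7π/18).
sin(37π/180 + 7π/18) = sin 37π/180 cos 7π/18 + cos 37π/180 sin 7π/18 = 0.9563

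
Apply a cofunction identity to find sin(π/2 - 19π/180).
sin(π/2 - 19π/180) = cos(19π/180) = 0.9455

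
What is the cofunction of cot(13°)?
cot(13°) = tan(90° - 13°) = tan(77°)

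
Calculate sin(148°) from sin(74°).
sin(148°) = 2 sin 74° cos 74° = 0.5299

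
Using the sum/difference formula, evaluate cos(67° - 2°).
cos(67° - 2°) = cos 67° cos 2° + sin 67° sin 2° = 0.4226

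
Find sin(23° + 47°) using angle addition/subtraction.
sin(23° + 47°) = sin 23° cos 47° + cos 23° sin 47° = 0.9397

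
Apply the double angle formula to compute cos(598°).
cos(598°) = cos²299° - sin²299° = -0.5299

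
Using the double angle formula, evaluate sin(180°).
sin(180°) = 2 sin 90° cos 90° = 0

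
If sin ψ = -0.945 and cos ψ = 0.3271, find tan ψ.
tan ψ = sin ψ / cos ψ = -2.889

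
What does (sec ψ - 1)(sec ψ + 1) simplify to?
(sec ψ - 1)(sec ψ + 1) = tan²ψ (using Diff. of squares)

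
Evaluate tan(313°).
tan(313°) = -1.072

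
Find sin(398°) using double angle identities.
sin(398°) = 2 sin 199° cos 199° = 0.6157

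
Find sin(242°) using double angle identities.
sin(242°) = 2 sin 121° cos 121° = -0.8829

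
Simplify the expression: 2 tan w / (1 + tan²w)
2 tan w / (1 + tan²w) = sin(2w) (using Double angle)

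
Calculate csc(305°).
csc(305°) = -1.221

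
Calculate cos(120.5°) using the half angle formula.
cos(120.5°) = -√((1 + cos 241°)/2) = -0.5075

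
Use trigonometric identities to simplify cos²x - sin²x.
cos²x - sin²x = cos(2x) (using Double angle)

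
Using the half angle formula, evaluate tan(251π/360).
tan(251π/360) = sin 251π/180 / (1 + cos 251π/180) = -1.402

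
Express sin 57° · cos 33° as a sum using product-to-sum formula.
sin 57° cos 33° = (1/2)[sin(57°+33°) + sin(57°-33°)]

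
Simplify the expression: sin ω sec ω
sin ω sec ω = tan ω (using Reciprocal + quotient)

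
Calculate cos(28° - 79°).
cos(28° - 79°) = cos 28° cos 79° + sin 28° sin 79° = 0.6293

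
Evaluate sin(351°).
sin(351°) = -0.1564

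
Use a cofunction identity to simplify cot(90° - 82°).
cot(90° - 82°) = tan(82°)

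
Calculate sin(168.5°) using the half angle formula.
sin(168.5°) = √((1 - cos 337°)/2) = 0.1994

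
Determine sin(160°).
sin(160°) = 0.342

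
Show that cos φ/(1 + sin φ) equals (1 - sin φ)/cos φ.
RHS = (1 - sin φ)(1 + sin φ) / (cos φ(1 + sin φ)) = (1 - sin²φ) / (cos φ(1 + sin φ)) = cos²φ / (cos φ(1 + sin φ)) = cos φ/(1 + sin φ) = LHS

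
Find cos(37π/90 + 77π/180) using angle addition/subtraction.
cos(37π/90 + 77π/180) = cos 37π/90 cos 77π/180 - sin 37π/90 sin 77π/180 = -0.8746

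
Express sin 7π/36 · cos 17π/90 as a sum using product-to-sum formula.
sin 7π/36 cos 17π/90 = (1/2)[sin(7π/36+17π/90) + sin(7π/36-17π/90)]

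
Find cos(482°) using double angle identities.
cos(482°) = cos²241° - sin²241° = -0.5299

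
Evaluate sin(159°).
sin(159°) = 0.3584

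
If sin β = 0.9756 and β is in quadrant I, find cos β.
cos β = 0.2196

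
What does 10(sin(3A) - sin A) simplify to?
10(sin(3A) - sin A) = 10(2 cos(2A) sin A) (using Sum-to-product)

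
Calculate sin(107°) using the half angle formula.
sin(107°) = √((1 - cos 214°)/2) = 0.9563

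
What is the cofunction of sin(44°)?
sin(44°) = cos(90° - 44°) = cos(46°)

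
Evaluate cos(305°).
cos(305°) = 0.5736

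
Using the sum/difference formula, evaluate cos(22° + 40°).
cos(22° + 40°) = cos 22° cos 40° - sin 22° sin 40° = 0.4695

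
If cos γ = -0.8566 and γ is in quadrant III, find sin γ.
sin γ = -0.516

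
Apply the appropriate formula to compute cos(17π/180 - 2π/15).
cos(17π/180 - 2π/15) = cos 17π/180 cos 2π/15 + sin 17π/180 sin 2π/15 = 0.9925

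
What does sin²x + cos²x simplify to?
sin²x + cos²x = 1 (using Pythagorean identity)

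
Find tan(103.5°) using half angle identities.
tan(103.5°) = sin 207° / (1 + cos 207°) = -4.165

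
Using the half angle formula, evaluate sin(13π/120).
sin(13π/120) = √((1 - cos 13π/60)/2) = 0.3338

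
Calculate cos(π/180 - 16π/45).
cos(π/180 - 16π/45) = cos π/180 cos 16π/45 + sin π/180 sin 16π/45 = 0.454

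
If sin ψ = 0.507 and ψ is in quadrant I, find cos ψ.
cos ψ = 0.8619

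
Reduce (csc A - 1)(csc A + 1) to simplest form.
(csc A - 1)(csc A + 1) = cot²A (using Diff. of squares)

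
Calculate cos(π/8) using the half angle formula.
cos(π/8) = √((1 + cos π/4)/2) = √(2+√2)/2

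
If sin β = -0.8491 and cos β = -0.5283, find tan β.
tan β = sin β / cos β = 1.607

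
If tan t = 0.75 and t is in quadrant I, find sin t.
sin t = 0.6 (using tan²t + 1 = sec²t)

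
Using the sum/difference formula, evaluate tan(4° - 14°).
tan(4° - 14°) = (tan 4° - tan 14°)/(1 + tan 4° tan 14°) = -0.1763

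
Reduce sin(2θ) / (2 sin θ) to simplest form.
sin(2θ) / (2 sin θ) = cos θ (using Double angle)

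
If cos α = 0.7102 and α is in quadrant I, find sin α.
sin α = 0.704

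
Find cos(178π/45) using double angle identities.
cos(178π/45) = cos²89π/45 - sin²89π/45 = 0.9903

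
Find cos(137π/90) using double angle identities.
cos(137π/90) = 1 - 2sin²137π/180 = 0.06976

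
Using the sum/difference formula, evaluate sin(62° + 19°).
sin(62° + 19°) = sin 62° cos 19° + cos 62° sin 19° = 0.9877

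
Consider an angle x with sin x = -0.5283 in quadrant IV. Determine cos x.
cos x = √(1 - sin²x) = 0.8491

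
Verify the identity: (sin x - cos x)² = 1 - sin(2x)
LHS = sin²x - 2 sin x cos x + cos²x = (sin²x + cos²x) - 2 sin x cos x = 1 - sin(2x) = RHS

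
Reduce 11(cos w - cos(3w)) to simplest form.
11(cos w - cos(3w)) = 11(2 sin(2w) sin w) (using Sum-to-product)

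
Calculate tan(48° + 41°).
tan(48° + 41°) = (tan 48° + tan 41°)/(1 - tan 48° tan 41°) = 57.29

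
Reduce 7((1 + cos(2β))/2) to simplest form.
7((1 + cos(2β))/2) = 7(cos²β) (using Power reduction)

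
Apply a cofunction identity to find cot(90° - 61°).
cot(90° - 61°) = tan(61°) = 1.804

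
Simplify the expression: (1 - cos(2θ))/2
(1 - cos(2θ))/2 = sin²θ (using Power reduction)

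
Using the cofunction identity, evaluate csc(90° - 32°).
csc(90° - 32°) = sec(32°) = 1.179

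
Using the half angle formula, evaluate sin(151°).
sin(151°) = √((1 - cos 302°)/2) = 0.4848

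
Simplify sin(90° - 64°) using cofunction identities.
sin(90° - 64°) = cos(64°)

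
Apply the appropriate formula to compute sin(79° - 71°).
sin(79° - 71°) = sin 79° cos 71° - cos 79° sin 71° = 0.1392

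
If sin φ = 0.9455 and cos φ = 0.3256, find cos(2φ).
cos(2φ) = cos²φ - sin²φ = -0.788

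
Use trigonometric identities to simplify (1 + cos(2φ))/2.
(1 + cos(2φ))/2 = cos²φ (using Power reduction)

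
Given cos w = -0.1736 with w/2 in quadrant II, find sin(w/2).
sin(w/2) = ±√((1 - cos w)/2); positive since w/2 ∈ QII, so sin(w/2) = 0.766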